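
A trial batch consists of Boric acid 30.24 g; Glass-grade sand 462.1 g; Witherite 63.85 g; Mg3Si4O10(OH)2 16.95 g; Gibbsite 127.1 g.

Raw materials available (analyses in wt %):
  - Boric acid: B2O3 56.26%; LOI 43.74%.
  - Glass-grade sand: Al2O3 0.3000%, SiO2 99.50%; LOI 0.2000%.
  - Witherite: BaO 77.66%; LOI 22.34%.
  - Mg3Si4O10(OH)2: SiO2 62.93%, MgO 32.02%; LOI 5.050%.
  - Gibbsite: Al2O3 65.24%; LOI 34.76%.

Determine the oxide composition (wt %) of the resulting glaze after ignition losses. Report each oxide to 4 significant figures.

Glass mass = 626.8 g (batch 700.2 − LOI 73.45).
Composition: Al2O3 13.45%, BaO 7.911%, SiO2 75.06%, MgO 0.8659%, B2O3 2.714%

The working math holds full precision at every stage. The intermediate values appear rounded off to 4 significant figures as written; each reported result takes a single rounding; all derived quantities are carried in full precision (the five compositions, the yield, glass mass, totals, LOI) from the batch weights for 626.8 g of glass as they appear in problem or answer.
Per-oxide mass from batch:
  Al2O3: 462.1·0.003000 + 127.1·0.6524 = 84.31 g
  BaO: 63.85·0.7766 = 49.59 g
  SiO2: 462.1·0.9950 + 16.95·0.6293 = 470.5 g
  MgO: 16.95·0.3202 = 5.427 g
  B2O3: 30.24·0.5626 = 17.01 g
LOI: 30.24·0.4374 + 462.1·0.002000 + 63.85·0.2234 + 16.95·0.05050 + 127.1·0.3476 = 73.45 g
batch − LOI leaves glass = 700.2 − 73.45 = 626.8 g (consistent with Σ oxide mass)
oxide / glass × 100 gives the wt %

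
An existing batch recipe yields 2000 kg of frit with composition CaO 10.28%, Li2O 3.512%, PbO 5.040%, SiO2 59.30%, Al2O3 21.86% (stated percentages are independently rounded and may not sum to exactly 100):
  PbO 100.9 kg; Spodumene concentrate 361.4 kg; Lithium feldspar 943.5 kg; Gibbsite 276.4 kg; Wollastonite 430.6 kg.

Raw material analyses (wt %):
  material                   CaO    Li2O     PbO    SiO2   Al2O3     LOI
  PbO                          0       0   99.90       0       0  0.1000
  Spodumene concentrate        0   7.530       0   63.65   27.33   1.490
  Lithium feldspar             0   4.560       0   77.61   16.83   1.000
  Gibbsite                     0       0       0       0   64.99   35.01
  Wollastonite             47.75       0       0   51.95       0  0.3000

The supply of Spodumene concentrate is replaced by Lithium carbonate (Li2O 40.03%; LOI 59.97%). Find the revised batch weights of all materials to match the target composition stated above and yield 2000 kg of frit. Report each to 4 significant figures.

The whole derivation keeps full float precision from start to finish — mid-chain values are printed rounded to four significant digits on the page — each reported value takes a single rounding; derived quantities are re-derived using the weight values at 2000 kg of glass at full precision (five oxide percentages, glass mass, LOI, the yield, totals) as set out in question or answer.
Target oxide masses per 2000 kg frit:
  CaO: 10.28% × 2000 = 205.6 kg
  Li2O: 3.512% × 2000 = 70.24 kg
  PbO: 5.040% × 2000 = 100.8 kg
  SiO2: 59.30% × 2000 = 1186 kg
  Al2O3: 21.86% × 2000 = 437.2 kg
Oxide-by-oxide audit given the weights on record, relative to the basis at hand (sums match the target masses net of answer rounding effects):
  CaO: 430.6·0.4775 = 205.6 kg (target 205.6 kg)
  Li2O: 34.22·0.4003 + 1240·0.04560 = 70.24 kg (target 70.24 kg)
  PbO: 100.9·0.9990 = 100.8 kg (target 100.8 kg)
  SiO2: 1240·0.7761 + 430.6·0.5195 = 1186 kg (target 1186 kg)
  Al2O3: 1240·0.1683 + 351.6·0.6499 = 437.2 kg (target 437.2 kg)
Glass-mass sanity pass: Σ batch − LOI loss = 2000 kg (the targets, summed, come to 2000 kg; versus the stated basis of 2000 kg — deltas are rounding alone).
Batch total: Σ batch = 2157 kg; loss to ignition Σ batch·LOI = 157.4 kg; glass ÷ batch gives a yield of 92.70%.

Revised batch per 2000 kg frit:
  PbO: 100.9 kg
  Lithium carbonate: 34.22 kg
  Lithium feldspar: 1240 kg
  Gibbsite: 351.6 kg
  Wollastonite: 430.6 kg
Total batch = 2157 kg; LOI loss = 157.4 kg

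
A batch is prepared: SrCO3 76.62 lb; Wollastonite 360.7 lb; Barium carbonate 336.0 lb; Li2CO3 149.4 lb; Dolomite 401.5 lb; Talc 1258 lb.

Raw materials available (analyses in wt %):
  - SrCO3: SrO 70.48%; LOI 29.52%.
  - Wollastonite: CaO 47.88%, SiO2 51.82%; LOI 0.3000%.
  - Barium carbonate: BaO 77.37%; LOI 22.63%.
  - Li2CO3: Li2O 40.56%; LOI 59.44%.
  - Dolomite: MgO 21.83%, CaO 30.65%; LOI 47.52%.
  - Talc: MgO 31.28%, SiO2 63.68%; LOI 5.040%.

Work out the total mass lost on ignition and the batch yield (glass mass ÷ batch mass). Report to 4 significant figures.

All internal work runs at full float precision all the way through — intermediates appear (rounded to 4 significant digits) in the working; a single rounding yields each reported result — the derived quantities (the six compositions, totals, LOI, yield, net glass mass) are recomputed starting from the weights on 2139 lb of glass at full precision, exactly as printed in the problem or the answer.
Material-by-material LOI:
  SrCO3: 76.62 × 0.2952 = 22.62 lb
  Wollastonite: 360.7 × 0.003000 = 1.082 lb
  Barium carbonate: 336.0 × 0.2263 = 76.04 lb
  Li2CO3: 149.4 × 0.5944 = 88.80 lb
  Dolomite: 401.5 × 0.4752 = 190.8 lb
  Talc: 1258 × 0.05040 = 63.40 lb
Total LOI = 442.7 lb
Glass = batch − LOI = 2582 − 442.7 = 2139 lb

LOI loss = 442.7 lb; glass = 2139 lb; yield = 82.85%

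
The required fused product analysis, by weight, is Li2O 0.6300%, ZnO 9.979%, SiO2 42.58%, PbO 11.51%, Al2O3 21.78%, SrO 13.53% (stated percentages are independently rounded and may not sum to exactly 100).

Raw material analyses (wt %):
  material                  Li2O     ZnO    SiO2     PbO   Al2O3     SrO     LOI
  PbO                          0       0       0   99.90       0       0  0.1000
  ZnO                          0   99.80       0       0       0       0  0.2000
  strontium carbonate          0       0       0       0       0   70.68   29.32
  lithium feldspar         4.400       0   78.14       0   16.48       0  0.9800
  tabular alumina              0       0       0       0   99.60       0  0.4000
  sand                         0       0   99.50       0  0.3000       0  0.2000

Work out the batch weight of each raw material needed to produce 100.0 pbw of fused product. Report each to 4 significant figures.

Batch per 100.0 pbw fused product:
  PbO: 11.52 pbw
  ZnO: 9.999 pbw
  strontium carbonate: 19.14 pbw
  lithium feldspar: 14.32 pbw
  tabular alumina: 19.40 pbw
  sand: 31.55 pbw
Total batch = 105.9 pbw; LOI loss = 5.924 pbw; yield = 94.41%

Mid-chain values are shown, rounded to 4 significant digits, when written out; each numeric step keeps full precision in all steps; exactly one rounding goes into every reported value — derived quantities, including the six compositions, net glass mass, LOI, the yield, totals, are rebuilt starting from the weights for 100.0 pbw of glass in full precision as written in the problem or the answer.
Oxide mass targets, per 100.0 pbw fused product:
  Li2O: 0.6300% × 100.0 = 0.6300 pbw
  ZnO: 9.979% × 100.0 = 9.979 pbw
  SiO2: 42.58% × 100.0 = 42.58 pbw
  PbO: 11.51% × 100.0 = 11.51 pbw
  Al2O3: 21.78% × 100.0 = 21.78 pbw
  SrO: 13.53% × 100.0 = 13.53 pbw
Checking each oxide sum on the weights just shown, at the basis given (target by target, the sums agree within answer rounding):
  Li2O: 14.32·0.04400 = 0.6301 pbw (target 0.6300 pbw)
  ZnO: 9.999·0.9980 = 9.979 pbw (target 9.979 pbw)
  SiO2: 14.32·0.7814 + 31.55·0.9950 = 42.58 pbw (target 42.58 pbw)
  PbO: 11.52·0.9990 = 11.51 pbw (target 11.51 pbw)
  Al2O3: 14.32·0.1648 + 19.40·0.9960 + 31.55·0.003000 = 21.78 pbw (target 21.78 pbw)
  SrO: 19.14·0.7068 = 13.53 pbw (target 13.53 pbw)
Glass-mass closure: net batch after ignition = 100.0 pbw (targets for the oxides total 100.0 pbw; against the stated basis, 100.0 pbw — deltas are rounding alone).
Summing the batch: Σ batch = 105.9 pbw; loss to ignition Σ batch·LOI = 5.924 pbw; the yield ratio, glass ÷ batch: 94.41%.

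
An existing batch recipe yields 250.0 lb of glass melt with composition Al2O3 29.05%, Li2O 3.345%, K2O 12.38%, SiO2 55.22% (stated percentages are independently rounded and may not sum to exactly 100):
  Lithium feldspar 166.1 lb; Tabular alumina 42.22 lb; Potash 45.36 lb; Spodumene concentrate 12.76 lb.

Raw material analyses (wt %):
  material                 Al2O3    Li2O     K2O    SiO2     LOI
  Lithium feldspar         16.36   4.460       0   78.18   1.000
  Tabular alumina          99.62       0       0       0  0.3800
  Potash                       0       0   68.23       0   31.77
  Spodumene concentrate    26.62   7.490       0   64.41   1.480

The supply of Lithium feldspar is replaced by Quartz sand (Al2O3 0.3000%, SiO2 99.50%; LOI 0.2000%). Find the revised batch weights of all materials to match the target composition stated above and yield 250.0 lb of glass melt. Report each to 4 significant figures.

Revised batch per 250.0 lb glass melt:
  Quartz sand: 66.47 lb
  Tabular alumina: 42.87 lb
  Potash: 45.36 lb
  Spodumene concentrate: 111.6 lb
Total batch = 266.3 lb; LOI loss = 16.36 lb

All internal work keeps full float precision end to end; mid-chain values are printed, rounded to 4 significant figures, within the worked lines. A single rounding finalizes every reported value — derived quantities (the totals, the four compositions, LOI, yield, net glass mass) are re-derived in exact precision from the batch weights at 250.0 lb of glass exactly as printed in the problem or the answer.
Per-oxide target masses for 250.0 lb glass melt:
  Al2O3: 29.05% × 250.0 = 72.62 lb
  Li2O: 3.345% × 250.0 = 8.362 lb
  K2O: 12.38% × 250.0 = 30.95 lb
  SiO2: 55.22% × 250.0 = 138.0 lb
Oxide-by-oxide audit per the reported batch figures, under the basis named above (summed amounts equal target values once rounding is allowed for):
  Al2O3: 66.47·0.003000 + 42.87·0.9962 + 111.6·0.2662 = 72.61 lb (target 72.62 lb)
  Li2O: 111.6·0.07490 = 8.359 lb (target 8.362 lb)
  K2O: 45.36·0.6823 = 30.95 lb (target 30.95 lb)
  SiO2: 66.47·0.9950 + 111.6·0.6441 = 138.0 lb (target 138.0 lb)
Auditing the glass mass value: total charge less LOI = 249.9 lb (the targets, summed, come to 250.0 lb; stated basis 250.0 lb — gaps are rounding artifacts).
Adding the batch up: Σ batch = 266.3 lb; loss to ignition Σ batch·LOI = 16.36 lb; glass ÷ batch gives a yield of 93.86%.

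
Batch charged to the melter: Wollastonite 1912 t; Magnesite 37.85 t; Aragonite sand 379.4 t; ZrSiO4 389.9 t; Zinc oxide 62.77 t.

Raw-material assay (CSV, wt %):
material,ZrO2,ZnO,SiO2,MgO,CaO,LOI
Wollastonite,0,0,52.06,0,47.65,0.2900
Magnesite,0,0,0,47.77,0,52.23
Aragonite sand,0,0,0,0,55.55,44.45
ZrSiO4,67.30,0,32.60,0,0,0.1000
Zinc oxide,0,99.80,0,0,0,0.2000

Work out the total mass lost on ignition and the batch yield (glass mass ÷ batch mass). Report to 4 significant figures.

In-progress results are shown, rounded to 4 significant digits, in the printout. The working math maintains full float precision in every operation; a single rounding completes each reported figure. Derived quantities, including ignition loss, glass mass, the five compositions, the yield, totals, are recomputed from the batch weights per 2587 t of glass in full precision, exactly as printed in problem or answer.
Per-material ignition loss:
  Wollastonite: 1912 × 0.002900 = 5.545 t
  Magnesite: 37.85 × 0.5223 = 19.77 t
  Aragonite sand: 379.4 × 0.4445 = 168.6 t
  ZrSiO4: 389.9 × 0.001000 = 0.3899 t
  Zinc oxide: 62.77 × 0.002000 = 0.1255 t
Total LOI = 194.5 t
Glass = batch − LOI = 2782 − 194.5 = 2587 t

LOI loss = 194.5 t; glass = 2587 t; yield = 93.01%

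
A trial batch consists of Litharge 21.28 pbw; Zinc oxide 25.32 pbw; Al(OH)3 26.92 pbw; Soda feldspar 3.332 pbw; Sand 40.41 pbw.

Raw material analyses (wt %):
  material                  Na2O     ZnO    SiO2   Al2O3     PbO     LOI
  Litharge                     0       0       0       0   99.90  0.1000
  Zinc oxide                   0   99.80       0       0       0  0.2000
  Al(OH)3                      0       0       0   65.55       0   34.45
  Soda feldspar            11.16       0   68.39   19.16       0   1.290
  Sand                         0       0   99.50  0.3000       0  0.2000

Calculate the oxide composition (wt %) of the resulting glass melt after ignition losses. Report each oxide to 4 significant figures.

Every computation maintains full precision through the solve; mid-chain values are printed rounded off to 4 significant figures alongside each step; each reported value receives exactly one rounding. The derived quantities (the totals, the five compositions, the yield, LOI, glass mass) are rebuilt at exact precision starting from the weights on 107.8 pbw of glass, as set out in the problem or answer text.
Oxide masses out of the charge:
  Na2O: 3.332·0.1116 = 0.3719 pbw
  ZnO: 25.32·0.9980 = 25.27 pbw
  SiO2: 3.332·0.6839 + 40.41·0.9950 = 42.49 pbw
  Al2O3: 26.92·0.6555 + 3.332·0.1916 + 40.41·0.003000 = 18.41 pbw
  PbO: 21.28·0.9990 = 21.26 pbw
LOI: 21.28·0.001000 + 25.32·0.002000 + 26.92·0.3445 + 3.332·0.01290 + 40.41·0.002000 = 9.470 pbw
Glass = total batch minus LOI = 117.3 − 9.470 = 107.8 pbw (the oxide masses sum to this)
wt % = 100 × oxide mass / glass mass

Glass mass = 107.8 pbw (batch 117.3 − LOI 9.470).
Composition: Na2O 0.3450%, ZnO 23.44%, SiO2 39.42%, Al2O3 17.08%, PbO 19.72%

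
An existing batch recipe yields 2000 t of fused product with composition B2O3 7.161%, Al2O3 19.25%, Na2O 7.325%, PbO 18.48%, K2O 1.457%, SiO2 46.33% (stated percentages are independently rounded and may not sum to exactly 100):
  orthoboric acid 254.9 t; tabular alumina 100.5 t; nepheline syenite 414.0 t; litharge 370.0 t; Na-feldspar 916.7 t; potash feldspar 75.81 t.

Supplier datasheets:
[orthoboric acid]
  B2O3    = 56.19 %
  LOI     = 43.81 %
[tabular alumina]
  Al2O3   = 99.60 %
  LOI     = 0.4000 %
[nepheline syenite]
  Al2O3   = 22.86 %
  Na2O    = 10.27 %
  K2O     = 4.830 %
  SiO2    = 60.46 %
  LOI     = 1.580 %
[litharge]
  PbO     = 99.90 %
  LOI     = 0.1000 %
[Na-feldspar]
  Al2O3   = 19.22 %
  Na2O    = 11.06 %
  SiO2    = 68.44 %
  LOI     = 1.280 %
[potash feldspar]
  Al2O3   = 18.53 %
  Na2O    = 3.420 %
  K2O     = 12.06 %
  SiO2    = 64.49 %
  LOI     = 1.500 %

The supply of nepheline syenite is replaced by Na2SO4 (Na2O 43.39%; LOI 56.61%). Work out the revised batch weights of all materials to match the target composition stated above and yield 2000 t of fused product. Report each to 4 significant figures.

Revised batch per 2000 t fused product:
  orthoboric acid: 254.9 t
  tabular alumina: 124.3 t
  Na2SO4: 31.52 t
  litharge: 370.0 t
  Na-feldspar: 1126 t
  potash feldspar: 241.6 t
Total batch = 2148 t; LOI loss = 148.4 t

In-progress results are shown with 4-significant-figure rounding in the working; the whole derivation carries full precision through the solve — a single rounding produces each reported value — the derived quantities are rebuilt using the weight values for 2000 t of glass at full precision (the six compositions, LOI, totals, the yield, glass mass), as written in the problem or answer text.
Oxide mass targets, per 2000 t fused product:
  B2O3: 7.161% × 2000 = 143.2 t
  Al2O3: 19.25% × 2000 = 385.0 t
  Na2O: 7.325% × 2000 = 146.5 t
  PbO: 18.48% × 2000 = 369.6 t
  K2O: 1.457% × 2000 = 29.14 t
  SiO2: 46.33% × 2000 = 926.6 t
Balance tally, oxide-wise, given the weights on record, relative to the basis at hand (each sum matches its target mass exact up to rounding of places):
  B2O3: 254.9·0.5619 = 143.2 t (target 143.2 t)
  Al2O3: 124.3·0.9960 + 1126·0.1922 + 241.6·0.1853 = 385.0 t (target 385.0 t)
  Na2O: 31.52·0.4339 + 1126·0.1106 + 241.6·0.03420 = 146.5 t (target 146.5 t)
  PbO: 370.0·0.9990 = 369.6 t (target 369.6 t)
  K2O: 241.6·0.1206 = 29.14 t (target 29.14 t)
  SiO2: 1126·0.6844 + 241.6·0.6449 = 926.4 t (target 926.6 t)
Glass-mass bookkeeping: net batch after ignition = 2000 t (summing oxide targets gives 2000 t; basis as stated: 2000 t — deltas are rounding alone).
Adding the batch up: Σ batch = 2148 t; ignition loss, Σ(batch × LOI) = 148.4 t; glass ÷ batch gives a yield of 93.09%.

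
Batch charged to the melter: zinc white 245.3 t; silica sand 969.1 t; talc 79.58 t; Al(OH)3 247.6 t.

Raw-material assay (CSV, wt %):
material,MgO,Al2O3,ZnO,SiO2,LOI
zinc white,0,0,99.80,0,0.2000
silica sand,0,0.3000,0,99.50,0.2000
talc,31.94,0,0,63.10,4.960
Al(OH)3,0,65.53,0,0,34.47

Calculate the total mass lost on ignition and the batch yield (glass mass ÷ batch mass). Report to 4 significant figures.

Full precision is kept through every step. Working values are printed rounded to four significant figures alongside each step — a single rounding yields each reported result. All derived quantities, which include yield, net glass mass, the four compositions, the totals, ignition loss, are rebuilt in full float precision, exactly as shown in question or answer, from the weighed amounts for 1450 t of glass.
Each material's LOI contribution:
  zinc white: 245.3 × 0.002000 = 0.4906 t
  silica sand: 969.1 × 0.002000 = 1.938 t
  talc: 79.58 × 0.04960 = 3.947 t
  Al(OH)3: 247.6 × 0.3447 = 85.35 t
Total LOI = 91.72 t
Glass = batch − LOI = 1542 − 91.72 = 1450 t

LOI loss = 91.72 t; glass = 1450 t; yield = 94.05%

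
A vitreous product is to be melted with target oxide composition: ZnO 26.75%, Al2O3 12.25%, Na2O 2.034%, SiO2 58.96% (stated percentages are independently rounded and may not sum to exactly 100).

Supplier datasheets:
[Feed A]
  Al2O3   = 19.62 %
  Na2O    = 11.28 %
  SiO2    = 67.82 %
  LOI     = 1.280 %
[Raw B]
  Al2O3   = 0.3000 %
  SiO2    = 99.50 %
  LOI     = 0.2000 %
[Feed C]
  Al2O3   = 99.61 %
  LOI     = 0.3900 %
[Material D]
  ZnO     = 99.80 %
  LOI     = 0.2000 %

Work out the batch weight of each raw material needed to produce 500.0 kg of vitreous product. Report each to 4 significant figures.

Rounding to 4 significant figures governs each mid-chain value as displayed. All arithmetic carries full float precision through every step; exactly one rounding lands on each reported number. All derived quantities are carried at full float precision (the yield, the totals, the four compositions, glass mass, LOI) from the weighed amounts at 500.0 kg of glass as they appear in the problem or answer text.
Oxide mass targets, per 500.0 kg vitreous product:
  ZnO: 26.75% × 500.0 = 133.8 kg
  Al2O3: 12.25% × 500.0 = 61.25 kg
  Na2O: 2.034% × 500.0 = 10.17 kg
  SiO2: 58.96% × 500.0 = 294.8 kg
Sums-versus-targets review working from each reported weight, for the quoted basis mass (oxide sums agree with the targets exact up to rounding of places):
  ZnO: 134.0·0.9980 = 133.7 kg (target 133.8 kg)
  Al2O3: 90.16·0.1962 + 234.8·0.003000 + 43.02·0.9961 = 61.25 kg (target 61.25 kg)
  Na2O: 90.16·0.1128 = 10.17 kg (target 10.17 kg)
  SiO2: 90.16·0.6782 + 234.8·0.9950 = 294.8 kg (target 294.8 kg)
Glass mass check: Σ batch − LOI loss = 499.9 kg (per-oxide target masses sum to 500.0 kg; stated basis 500.0 kg — gaps are rounding artifacts).
Adding the batch up: Σ batch = 502.0 kg; LOI removed, Σ of batch·LOI: 2.059 kg; yield, glass over the total, = 99.59%.

Batch per 500.0 kg vitreous product:
  Feed A: 90.16 kg
  Raw B: 234.8 kg
  Feed C: 43.02 kg
  Material D: 134.0 kg
Total batch = 502.0 kg; LOI loss = 2.059 kg; yield = 99.59%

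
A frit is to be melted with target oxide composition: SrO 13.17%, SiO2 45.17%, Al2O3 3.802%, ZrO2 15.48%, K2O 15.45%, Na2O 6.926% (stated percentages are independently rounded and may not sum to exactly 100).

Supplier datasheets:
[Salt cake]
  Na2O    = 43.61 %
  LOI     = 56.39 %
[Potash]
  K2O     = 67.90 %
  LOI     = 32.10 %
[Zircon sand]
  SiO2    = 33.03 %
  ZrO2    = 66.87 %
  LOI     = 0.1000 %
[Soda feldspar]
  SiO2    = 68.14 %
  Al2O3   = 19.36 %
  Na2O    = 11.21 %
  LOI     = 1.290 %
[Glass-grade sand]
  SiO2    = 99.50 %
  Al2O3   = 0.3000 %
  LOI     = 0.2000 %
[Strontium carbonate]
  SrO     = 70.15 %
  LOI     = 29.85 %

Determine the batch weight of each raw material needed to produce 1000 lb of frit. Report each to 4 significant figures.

Batch per 1000 lb frit:
  Salt cake: 109.3 lb
  Potash: 227.5 lb
  Zircon sand: 231.5 lb
  Soda feldspar: 192.6 lb
  Glass-grade sand: 245.2 lb
  Strontium carbonate: 187.7 lb
Total batch = 1194 lb; LOI loss = 193.9 lb; yield = 83.76%

Intermediates are printed with 4-significant-digit rounding at each printed step. All internal work keeps full precision from first step to last; exactly one rounding goes into every reported result. All derived quantities, including yield, totals, ignition loss, six oxide percentages, glass mass, are rebuilt using the weight values on 1000 lb of glass at exact precision exactly as shown in question or answer.
Per-oxide target masses for 1000 lb frit:
  SrO: 13.17% × 1000 = 131.7 lb
  SiO2: 45.17% × 1000 = 451.7 lb
  Al2O3: 3.802% × 1000 = 38.02 lb
  ZrO2: 15.48% × 1000 = 154.8 lb
  K2O: 15.45% × 1000 = 154.5 lb
  Na2O: 6.926% × 1000 = 69.26 lb
Verifying the oxide balance given the weights on record, versus the basis set out (each sum matches its target mass net of answer rounding effects):
  SrO: 187.7·0.7015 = 131.7 lb (target 131.7 lb)
  SiO2: 231.5·0.3303 + 192.6·0.6814 + 245.2·0.9950 = 451.7 lb (target 451.7 lb)
  Al2O3: 192.6·0.1936 + 245.2·0.003000 = 38.02 lb (target 38.02 lb)
  ZrO2: 231.5·0.6687 = 154.8 lb (target 154.8 lb)
  K2O: 227.5·0.6790 = 154.5 lb (target 154.5 lb)
  Na2O: 109.3·0.4361 + 192.6·0.1121 = 69.26 lb (target 69.26 lb)
Glass mass check: net batch after ignition = 999.9 lb (oxide target masses add up to 1000 lb; versus the stated basis of 1000 lb — deltas are rounding alone).
Adding the batch up: Σ batch = 1194 lb; LOI loss = Σ batch·LOI = 193.9 lb; glass ÷ batch gives a yield of 83.76%.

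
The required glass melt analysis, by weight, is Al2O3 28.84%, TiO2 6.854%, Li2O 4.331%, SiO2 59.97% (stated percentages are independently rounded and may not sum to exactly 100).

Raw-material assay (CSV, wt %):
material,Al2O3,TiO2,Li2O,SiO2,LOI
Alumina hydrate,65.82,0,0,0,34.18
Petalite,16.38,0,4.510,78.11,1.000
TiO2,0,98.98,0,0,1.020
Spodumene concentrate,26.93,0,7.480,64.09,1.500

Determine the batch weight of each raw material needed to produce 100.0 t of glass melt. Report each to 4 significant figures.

Rounding to four significant digits governs every working value as displayed — every computation carries exact precision at every stage. Exactly one rounding goes into each reported figure. All derived quantities are computed from the batch weights at 100.0 t of glass in full float precision (LOI, the totals, four oxide percentages, yield, net glass mass) precisely as stated by question or answer.
Target masses of each oxide per 100.0 t glass melt:
  Al2O3: 28.84% × 100.0 = 28.84 t
  TiO2: 6.854% × 100.0 = 6.854 t
  Li2O: 4.331% × 100.0 = 4.331 t
  SiO2: 59.97% × 100.0 = 59.97 t
Balance tally, oxide-wise, using the reported weights, versus the basis set out (sums match the target masses once rounding is allowed for):
  Al2O3: 20.00·0.6582 + 57.92·0.1638 + 22.98·0.2693 = 28.84 t (target 28.84 t)
  TiO2: 6.925·0.9898 = 6.854 t (target 6.854 t)
  Li2O: 57.92·0.04510 + 22.98·0.07480 = 4.331 t (target 4.331 t)
  SiO2: 57.92·0.7811 + 22.98·0.6409 = 59.97 t (target 59.97 t)
Glass mass check: batch total minus LOI = 99.99 t (targets for the oxides total 100.0 t; against the stated basis, 100.0 t — any gap is answer rounding).
Total batch = Σ batch = 107.8 t; the LOI term Σ batch·LOI equals 7.831 t; glass ÷ batch gives a yield of 92.74%.

Batch per 100.0 t glass melt:
  Alumina hydrate: 20.00 t
  Petalite: 57.92 t
  TiO2: 6.925 t
  Spodumene concentrate: 22.98 t
Total batch = 107.8 t; LOI loss = 7.831 t; yield = 92.74%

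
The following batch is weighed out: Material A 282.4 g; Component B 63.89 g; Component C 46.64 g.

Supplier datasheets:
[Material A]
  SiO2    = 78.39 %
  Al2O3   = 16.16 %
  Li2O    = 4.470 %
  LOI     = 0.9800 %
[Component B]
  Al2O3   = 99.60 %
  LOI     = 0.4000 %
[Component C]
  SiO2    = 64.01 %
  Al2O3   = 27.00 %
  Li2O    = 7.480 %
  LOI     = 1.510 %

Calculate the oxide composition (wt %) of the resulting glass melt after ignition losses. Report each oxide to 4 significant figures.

Glass mass = 389.2 g (batch 392.9 − LOI 3.727).
Composition: SiO2 64.55%, Al2O3 31.31%, Li2O 4.140%

All arithmetic keeps full precision in all steps; working values are shown, rounded to 4 significant digits, alongside each step — every reported number carries a single rounding. The derived quantities, including the three compositions, ignition loss, net glass mass, the yield, totals, are recomputed from the weighed amounts at 389.2 g of glass in full precision as given in the question or the answer.
What the batch supplies per oxide:
  SiO2: 282.4·0.7839 + 46.64·0.6401 = 251.2 g
  Al2O3: 282.4·0.1616 + 63.89·0.9960 + 46.64·0.2700 = 121.9 g
  Li2O: 282.4·0.04470 + 46.64·0.07480 = 16.11 g
LOI: 282.4·0.009800 + 63.89·0.004000 + 46.64·0.01510 = 3.727 g
Net of LOI, the glass mass = 392.9 − 3.727 = 389.2 g (the oxide masses sum to this)
percent by weight: oxide/glass ×100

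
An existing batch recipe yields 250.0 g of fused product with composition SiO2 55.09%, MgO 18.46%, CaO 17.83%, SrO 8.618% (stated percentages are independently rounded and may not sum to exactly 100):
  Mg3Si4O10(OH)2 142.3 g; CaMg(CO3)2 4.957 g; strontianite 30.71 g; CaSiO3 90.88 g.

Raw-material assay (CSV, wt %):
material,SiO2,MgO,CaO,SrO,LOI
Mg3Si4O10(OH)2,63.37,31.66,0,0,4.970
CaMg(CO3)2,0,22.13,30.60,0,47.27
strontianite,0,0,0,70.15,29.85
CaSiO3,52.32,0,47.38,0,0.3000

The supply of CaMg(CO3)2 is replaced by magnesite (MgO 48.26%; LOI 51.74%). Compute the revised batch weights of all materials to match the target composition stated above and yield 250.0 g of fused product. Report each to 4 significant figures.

All internal work runs at exact precision from start to finish; rounding to four significant figures applies to each working value as shown — each reported figure is rounded a single time; derived quantities, which include the totals, yield, glass mass, ignition loss, the four compositions, are carried at exact precision, as given in problem or answer, starting from the weights on 250.0 g of glass.
Target masses of each oxide per 250.0 g fused product:
  SiO2: 55.09% × 250.0 = 137.7 g
  MgO: 18.46% × 250.0 = 46.15 g
  CaO: 17.83% × 250.0 = 44.58 g
  SrO: 8.618% × 250.0 = 21.54 g
Sums-versus-targets review on the weights just shown, against the basis in use (sums match the target masses exact up to rounding of places):
  SiO2: 139.7·0.6337 + 94.08·0.5232 = 137.8 g (target 137.7 g)
  MgO: 139.7·0.3166 + 4.007·0.4826 = 46.16 g (target 46.15 g)
  CaO: 94.08·0.4738 = 44.58 g (target 44.58 g)
  SrO: 30.71·0.7015 = 21.54 g (target 21.54 g)
Auditing the glass mass value: the batch minus its LOI: 250.0 g (the targets, summed, come to 250.0 g; versus the stated basis of 250.0 g — differing by rounding only).
Summing the batch: Σ batch = 268.5 g; LOI loss = Σ batch·LOI = 18.47 g; the yield ratio, glass ÷ batch: 93.12%.

Revised batch per 250.0 g fused product:
  Mg3Si4O10(OH)2: 139.7 g
  magnesite: 4.007 g
  strontianite: 30.71 g
  CaSiO3: 94.08 g
Total batch = 268.5 g; LOI loss = 18.47 g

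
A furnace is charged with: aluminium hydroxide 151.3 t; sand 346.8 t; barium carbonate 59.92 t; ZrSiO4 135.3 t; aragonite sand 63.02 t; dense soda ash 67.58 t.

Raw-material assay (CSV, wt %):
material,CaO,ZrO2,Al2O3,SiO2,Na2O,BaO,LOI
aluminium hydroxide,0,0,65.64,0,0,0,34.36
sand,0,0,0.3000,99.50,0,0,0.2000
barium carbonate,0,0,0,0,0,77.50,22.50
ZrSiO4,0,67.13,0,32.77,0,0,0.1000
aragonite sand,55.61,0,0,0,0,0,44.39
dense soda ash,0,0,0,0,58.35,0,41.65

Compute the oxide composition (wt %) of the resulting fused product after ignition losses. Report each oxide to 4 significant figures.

Glass mass = 701.5 t (batch 823.9 − LOI 122.4).
Composition: CaO 4.996%, ZrO2 12.95%, Al2O3 14.31%, SiO2 55.51%, Na2O 5.621%, BaO 6.620%

Working values appear, rounded to four significant figures, as written; all internal work maintains exact precision from start to finish — every reported value takes a single rounding — all derived quantities are recomputed in full precision (six oxide percentages, glass mass, ignition loss, totals, yield) starting from the weights at 701.5 t of glass exactly as shown in the problem or answer text.
Per-oxide mass from batch:
  CaO: 63.02·0.5561 = 35.05 t
  ZrO2: 135.3·0.6713 = 90.83 t
  Al2O3: 151.3·0.6564 + 346.8·0.003000 = 100.4 t
  SiO2: 346.8·0.9950 + 135.3·0.3277 = 389.4 t
  Na2O: 67.58·0.5835 = 39.43 t
  BaO: 59.92·0.7750 = 46.44 t
LOI: 151.3·0.3436 + 346.8·0.002000 + 59.92·0.2250 + 135.3·0.001000 + 63.02·0.4439 + 67.58·0.4165 = 122.4 t
Glass = total batch minus LOI = 823.9 − 122.4 = 701.5 t (= the summed oxide contributions)
wt %: oxide over glass, times 100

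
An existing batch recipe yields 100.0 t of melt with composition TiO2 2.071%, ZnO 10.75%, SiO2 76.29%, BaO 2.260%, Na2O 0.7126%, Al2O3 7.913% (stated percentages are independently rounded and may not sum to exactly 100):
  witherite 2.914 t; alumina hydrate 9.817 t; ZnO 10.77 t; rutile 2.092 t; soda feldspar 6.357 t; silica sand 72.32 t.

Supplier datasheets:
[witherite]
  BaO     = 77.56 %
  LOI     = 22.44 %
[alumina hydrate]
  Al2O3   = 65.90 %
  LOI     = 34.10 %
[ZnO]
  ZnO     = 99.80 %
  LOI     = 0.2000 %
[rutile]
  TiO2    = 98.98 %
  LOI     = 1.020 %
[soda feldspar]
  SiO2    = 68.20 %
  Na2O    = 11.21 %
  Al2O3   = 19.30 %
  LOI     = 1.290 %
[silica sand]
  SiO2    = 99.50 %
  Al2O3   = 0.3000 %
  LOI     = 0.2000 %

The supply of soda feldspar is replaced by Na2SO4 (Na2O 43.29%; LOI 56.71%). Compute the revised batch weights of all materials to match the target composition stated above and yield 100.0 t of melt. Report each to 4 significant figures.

Revised batch per 100.0 t melt:
  witherite: 2.914 t
  alumina hydrate: 11.66 t
  ZnO: 10.77 t
  rutile: 2.092 t
  Na2SO4: 1.646 t
  silica sand: 76.67 t
Total batch = 105.8 t; LOI loss = 5.760 t

Values along the way are displayed (rounded to 4 significant digits) as written. Every computation holds exact precision from first step to last; a single rounding completes every reported number; derived quantities, including the six compositions, ignition loss, net glass mass, yield, the totals, are recomputed using the weight values for 100.0 t of glass at full precision as set out in the problem or answer text.
Target oxide masses per 100.0 t melt:
  TiO2: 2.071% × 100.0 = 2.071 t
  ZnO: 10.75% × 100.0 = 10.75 t
  SiO2: 76.29% × 100.0 = 76.29 t
  BaO: 2.260% × 100.0 = 2.260 t
  Na2O: 0.7126% × 100.0 = 0.7126 t
  Al2O3: 7.913% × 100.0 = 7.913 t
Checking each oxide sum given the weights on record, against the basis in use (sums match the target masses once rounding is allowed for):
  TiO2: 2.092·0.9898 = 2.071 t (target 2.071 t)
  ZnO: 10.77·0.9980 = 10.75 t (target 10.75 t)
  SiO2: 76.67·0.9950 = 76.29 t (target 76.29 t)
  BaO: 2.914·0.7756 = 2.260 t (target 2.260 t)
  Na2O: 1.646·0.4329 = 0.7126 t (target 0.7126 t)
  Al2O3: 11.66·0.6590 + 76.67·0.003000 = 7.914 t (target 7.913 t)
Mass balance on the glass: the batch minus its LOI: 99.99 t (per-oxide target masses sum to 100.0 t; versus the stated basis of 100.0 t — deltas are rounding alone).
Adding the batch up: Σ batch = 105.8 t; Σ batch·LOI gives LOI loss = 5.760 t; yield: glass divided by total = 94.55%.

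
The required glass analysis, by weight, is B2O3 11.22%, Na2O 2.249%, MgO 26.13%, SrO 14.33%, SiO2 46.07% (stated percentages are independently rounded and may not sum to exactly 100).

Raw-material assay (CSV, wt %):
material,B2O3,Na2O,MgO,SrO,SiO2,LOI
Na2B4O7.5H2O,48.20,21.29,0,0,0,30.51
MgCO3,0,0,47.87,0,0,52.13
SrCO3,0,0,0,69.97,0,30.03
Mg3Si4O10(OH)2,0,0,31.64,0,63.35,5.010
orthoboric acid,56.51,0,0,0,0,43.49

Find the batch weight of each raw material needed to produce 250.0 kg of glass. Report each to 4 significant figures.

Values along the way are shown (rounded to four significant figures) when written out. The working math maintains full float precision at every stage — exactly one rounding is applied to each reported number. Derived quantities (ignition loss, glass mass, the totals, the five compositions, the yield) are rebuilt at exact precision starting from the weights for 250.0 kg of glass, precisely as stated by the problem or the answer.
Oxide mass targets, per 250.0 kg glass:
  B2O3: 11.22% × 250.0 = 28.05 kg
  Na2O: 2.249% × 250.0 = 5.622 kg
  MgO: 26.13% × 250.0 = 65.32 kg
  SrO: 14.33% × 250.0 = 35.83 kg
  SiO2: 46.07% × 250.0 = 115.2 kg
Balance tally, oxide-wise, applying the batch weights above, on the stated basis (every target is met by its sum inside rounding margins):
  B2O3: 26.41·0.4820 + 27.11·0.5651 = 28.05 kg (target 28.05 kg)
  Na2O: 26.41·0.2129 = 5.623 kg (target 5.622 kg)
  MgO: 16.30·0.4787 + 181.8·0.3164 = 65.32 kg (target 65.32 kg)
  SrO: 51.20·0.6997 = 35.82 kg (target 35.83 kg)
  SiO2: 181.8·0.6335 = 115.2 kg (target 115.2 kg)
Auditing the glass mass value: the batch minus its LOI: 250.0 kg (the Σ of target masses is 250.0 kg; basis as stated: 250.0 kg — rounding explains the deltas).
Adding the batch up: Σ batch = 302.8 kg; LOI loss = Σ batch·LOI = 52.83 kg; yield = glass ÷ total batch = 82.55%.

Batch per 250.0 kg glass:
  Na2B4O7.5H2O: 26.41 kg
  MgCO3: 16.30 kg
  SrCO3: 51.20 kg
  Mg3Si4O10(OH)2: 181.8 kg
  orthoboric acid: 27.11 kg
Total batch = 302.8 kg; LOI loss = 52.83 kg; yield = 82.55%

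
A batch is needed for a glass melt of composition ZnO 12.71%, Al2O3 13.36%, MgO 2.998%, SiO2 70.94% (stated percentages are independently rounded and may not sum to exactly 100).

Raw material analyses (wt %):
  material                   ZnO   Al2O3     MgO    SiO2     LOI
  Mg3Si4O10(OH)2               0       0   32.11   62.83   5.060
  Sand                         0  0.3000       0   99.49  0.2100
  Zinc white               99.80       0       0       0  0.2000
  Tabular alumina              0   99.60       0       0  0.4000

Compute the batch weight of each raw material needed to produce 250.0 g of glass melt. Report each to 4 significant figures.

Batch per 250.0 g glass melt:
  Mg3Si4O10(OH)2: 23.34 g
  Sand: 163.5 g
  Zinc white: 31.84 g
  Tabular alumina: 33.04 g
Total batch = 251.7 g; LOI loss = 1.720 g; yield = 99.32%

The whole derivation holds full precision at all times; rounding to 4 significant figures applies to each mid-chain value as displayed — every reported result is rounded exactly once; the derived quantities, including yield, totals, the four compositions, LOI, glass mass, are re-derived from the weighed amounts per 250.0 g of glass at exact precision as given in problem or answer.
Oxide mass targets, per 250.0 g glass melt:
  ZnO: 12.71% × 250.0 = 31.78 g
  Al2O3: 13.36% × 250.0 = 33.40 g
  MgO: 2.998% × 250.0 = 7.495 g
  SiO2: 70.94% × 250.0 = 177.4 g
Mass-balance tally per oxide working from each reported weight, per the basis as stated (sum by sum, the targets are met up to rounding of the answer):
  ZnO: 31.84·0.9980 = 31.78 g (target 31.78 g)
  Al2O3: 163.5·0.003000 + 33.04·0.9960 = 33.40 g (target 33.40 g)
  MgO: 23.34·0.3211 = 7.494 g (target 7.495 g)
  SiO2: 23.34·0.6283 + 163.5·0.9949 = 177.3 g (target 177.4 g)
Glass mass check: whole batch net of LOI = 250.0 g (summing oxide targets gives 250.0 g; against the stated basis, 250.0 g — a pure rounding effect).
Whole-batch sum: Σ batch = 251.7 g; ignition loss, Σ(batch × LOI) = 1.720 g; yield: glass divided by total = 99.32%.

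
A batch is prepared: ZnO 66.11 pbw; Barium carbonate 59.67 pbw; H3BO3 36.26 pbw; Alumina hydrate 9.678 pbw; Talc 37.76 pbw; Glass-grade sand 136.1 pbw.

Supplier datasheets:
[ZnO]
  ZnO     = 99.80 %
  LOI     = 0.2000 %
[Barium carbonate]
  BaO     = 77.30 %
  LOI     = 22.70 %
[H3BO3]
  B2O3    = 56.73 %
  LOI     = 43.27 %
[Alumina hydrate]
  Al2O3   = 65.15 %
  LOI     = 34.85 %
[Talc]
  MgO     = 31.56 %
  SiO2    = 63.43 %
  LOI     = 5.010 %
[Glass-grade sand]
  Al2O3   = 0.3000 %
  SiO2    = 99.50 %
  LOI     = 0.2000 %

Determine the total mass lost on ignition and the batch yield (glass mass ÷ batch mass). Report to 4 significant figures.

LOI loss = 34.90 pbw; glass = 310.7 pbw; yield = 89.90%

Each numeric step holds full float precision at every stage; working values are printed, rounded to 4 significant figures, alongside each step. Exactly one rounding goes into each reported result; the derived quantities (the totals, glass mass, the yield, ignition loss, six oxide percentages) are recomputed in exact precision starting from the weights for 310.7 pbw of glass, exactly as printed in either problem or answer.
Ignition loss by material:
  ZnO: 66.11 × 0.002000 = 0.1322 pbw
  Barium carbonate: 59.67 × 0.2270 = 13.55 pbw
  H3BO3: 36.26 × 0.4327 = 15.69 pbw
  Alumina hydrate: 9.678 × 0.3485 = 3.373 pbw
  Talc: 37.76 × 0.05010 = 1.892 pbw
  Glass-grade sand: 136.1 × 0.002000 = 0.2722 pbw
Total LOI = 34.90 pbw
Glass = batch − LOI = 345.6 − 34.90 = 310.7 pbw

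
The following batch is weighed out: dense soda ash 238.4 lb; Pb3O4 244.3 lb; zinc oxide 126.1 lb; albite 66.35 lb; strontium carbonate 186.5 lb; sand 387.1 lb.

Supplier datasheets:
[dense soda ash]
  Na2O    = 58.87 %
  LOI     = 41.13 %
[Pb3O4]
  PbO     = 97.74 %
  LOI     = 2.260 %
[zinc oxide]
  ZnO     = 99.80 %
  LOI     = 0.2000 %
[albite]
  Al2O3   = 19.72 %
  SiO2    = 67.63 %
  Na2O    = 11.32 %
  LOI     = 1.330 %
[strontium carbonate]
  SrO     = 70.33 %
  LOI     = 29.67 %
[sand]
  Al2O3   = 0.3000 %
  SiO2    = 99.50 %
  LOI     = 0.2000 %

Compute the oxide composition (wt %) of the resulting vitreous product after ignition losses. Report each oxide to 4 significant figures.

Glass mass = 1088 lb (batch 1249 − LOI 160.8).
Composition: SrO 12.06%, Al2O3 1.309%, ZnO 11.57%, SiO2 39.53%, PbO 21.95%, Na2O 13.59%

Working values are shown rounded to 4 significant figures at each printed step. All arithmetic holds exact precision at each step. A single rounding yields every reported figure; the derived quantities are re-derived at exact precision (totals, six oxide percentages, net glass mass, ignition loss, the yield) from the batch weights for 1088 lb of glass, as given in either problem or answer.
What the batch supplies per oxide:
  SrO: 186.5·0.7033 = 131.2 lb
  Al2O3: 66.35·0.1972 + 387.1·0.003000 = 14.25 lb
  ZnO: 126.1·0.9980 = 125.8 lb
  SiO2: 66.35·0.6763 + 387.1·0.9950 = 430.0 lb
  PbO: 244.3·0.9774 = 238.8 lb
  Na2O: 238.4·0.5887 + 66.35·0.1132 = 147.9 lb
LOI: 238.4·0.4113 + 244.3·0.02260 + 126.1·0.002000 + 66.35·0.01330 + 186.5·0.2967 + 387.1·0.002000 = 160.8 lb
Glass mass = batch − LOI = 1249 − 160.8 = 1088 lb (equal to the oxide-mass sum)
wt % = oxide mass / glass mass × 100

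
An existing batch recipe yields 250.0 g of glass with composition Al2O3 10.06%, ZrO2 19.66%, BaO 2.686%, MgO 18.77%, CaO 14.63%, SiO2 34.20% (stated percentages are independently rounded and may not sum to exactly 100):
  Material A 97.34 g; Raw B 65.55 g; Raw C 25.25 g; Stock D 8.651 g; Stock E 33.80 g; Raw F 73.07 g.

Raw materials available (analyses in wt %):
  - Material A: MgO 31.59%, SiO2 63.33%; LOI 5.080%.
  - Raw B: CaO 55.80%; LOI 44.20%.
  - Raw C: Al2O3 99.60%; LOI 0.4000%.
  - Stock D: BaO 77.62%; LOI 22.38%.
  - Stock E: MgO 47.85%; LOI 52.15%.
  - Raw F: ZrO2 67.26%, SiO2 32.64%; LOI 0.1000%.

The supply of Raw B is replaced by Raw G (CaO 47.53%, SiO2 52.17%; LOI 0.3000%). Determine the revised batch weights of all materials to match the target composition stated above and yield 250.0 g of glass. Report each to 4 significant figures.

Revised batch per 250.0 g glass:
  Material A: 33.95 g
  Raw G: 76.95 g
  Raw C: 25.25 g
  Stock D: 8.651 g
  Stock E: 75.65 g
  Raw F: 73.07 g
Total batch = 293.5 g; LOI loss = 43.52 g

Intermediates are displayed rounded to 4 significant figures between the steps. All internal work maintains full precision from start to finish — every reported value takes a single rounding — all derived quantities (six oxide percentages, yield, net glass mass, the totals, ignition loss) are rebuilt using the weight values for 250.0 g of glass in full precision, exactly as shown in the question or the answer.
The oxide mass targets at 250.0 g glass:
  Al2O3: 10.06% × 250.0 = 25.15 g
  ZrO2: 19.66% × 250.0 = 49.15 g
  BaO: 2.686% × 250.0 = 6.715 g
  MgO: 18.77% × 250.0 = 46.92 g
  CaO: 14.63% × 250.0 = 36.58 g
  SiO2: 34.20% × 250.0 = 85.50 g
Balance tally, oxide-wise, given the weights on record, per the basis as stated (oxide sums agree with the targets modulo rounding of the values):
  Al2O3: 25.25·0.9960 = 25.15 g (target 25.15 g)
  ZrO2: 73.07·0.6726 = 49.15 g (target 49.15 g)
  BaO: 8.651·0.7762 = 6.715 g (target 6.715 g)
  MgO: 33.95·0.3159 + 75.65·0.4785 = 46.92 g (target 46.92 g)
  CaO: 76.95·0.4753 = 36.57 g (target 36.58 g)
  SiO2: 33.95·0.6333 + 76.95·0.5217 + 73.07·0.3264 = 85.50 g (target 85.50 g)
Glass mass check: the batch minus its LOI: 250.0 g (per-oxide target masses sum to 250.0 g; versus the stated basis of 250.0 g — gaps are rounding artifacts).
Total batch = Σ batch = 293.5 g; the LOI term Σ batch·LOI equals 43.52 g; the yield ratio, glass ÷ batch: 85.17%.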